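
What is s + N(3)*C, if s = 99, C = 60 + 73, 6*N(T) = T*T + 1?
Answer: 962/3 ≈ 320.67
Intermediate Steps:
N(T) = 1/6 + T**2/6 (N(T) = (T*T + 1)/6 = (T**2 + 1)/6 = (1 + T**2)/6 = 1/6 + T**2/6)
C = 133
s + N(3)*C = 99 + (1/6 + (1/6)*3**2)*133 = 99 + (1/6 + (1/6)*9)*133 = 99 + (1/6 + 3/2)*133 = 99 + (5/3)*133 = 99 + 665/3 = 962/3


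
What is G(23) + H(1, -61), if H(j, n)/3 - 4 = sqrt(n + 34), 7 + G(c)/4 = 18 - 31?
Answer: -68 + 9*I*sqrt(3) ≈ -68.0 + 15.588*I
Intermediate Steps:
G(c) = -80 (G(c) = -28 + 4*(18 - 31) = -28 + 4*(-13) = -28 - 52 = -80)
H(j, n) = 12 + 3*sqrt(34 + n) (H(j, n) = 12 + 3*sqrt(n + 34) = 12 + 3*sqrt(34 + n))
G(23) + H(1, -61) = -80 + (12 + 3*sqrt(34 - 61)) = -80 + (12 + 3*sqrt(-27)) = -80 + (12 + 3*(3*I*sqrt(3))) = -80 + (12 + 9*I*sqrt(3)) = -68 + 9*I*sqrt(3)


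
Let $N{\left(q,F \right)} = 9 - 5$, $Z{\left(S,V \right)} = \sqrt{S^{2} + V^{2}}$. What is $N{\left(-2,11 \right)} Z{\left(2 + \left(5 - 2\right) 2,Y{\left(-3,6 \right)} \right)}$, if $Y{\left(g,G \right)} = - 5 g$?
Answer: $68$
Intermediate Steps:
$N{\left(q,F \right)} = 4$ ($N{\left(q,F \right)} = 9 - 5 = 4$)
$N{\left(-2,11 \right)} Z{\left(2 + \left(5 - 2\right) 2,Y{\left(-3,6 \right)} \right)} = 4 \sqrt{\left(2 + \left(5 - 2\right) 2\right)^{2} + \left(\left(-5\right) \left(-3\right)\right)^{2}} = 4 \sqrt{\left(2 + 3 \cdot 2\right)^{2} + 15^{2}} = 4 \sqrt{\left(2 + 6\right)^{2} + 225} = 4 \sqrt{8^{2} + 225} = 4 \sqrt{64 + 225} = 4 \sqrt{289} = 4 \cdot 17 = 68$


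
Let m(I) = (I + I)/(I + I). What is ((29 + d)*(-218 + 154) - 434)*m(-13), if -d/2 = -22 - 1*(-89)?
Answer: 6286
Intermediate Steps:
d = -134 (d = -2*(-22 - 1*(-89)) = -2*(-22 + 89) = -2*67 = -134)
m(I) = 1 (m(I) = (2*I)/((2*I)) = (2*I)*(1/(2*I)) = 1)
((29 + d)*(-218 + 154) - 434)*m(-13) = ((29 - 134)*(-218 + 154) - 434)*1 = (-105*(-64) - 434)*1 = (6720 - 434)*1 = 6286*1 = 6286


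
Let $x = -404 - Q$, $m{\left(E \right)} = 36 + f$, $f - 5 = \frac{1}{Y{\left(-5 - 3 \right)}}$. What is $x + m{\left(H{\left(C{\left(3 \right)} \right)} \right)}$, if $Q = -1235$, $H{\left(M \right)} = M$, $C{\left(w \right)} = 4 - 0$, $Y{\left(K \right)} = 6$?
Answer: $\frac{5233}{6} \approx 872.17$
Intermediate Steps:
$C{\left(w \right)} = 4$ ($C{\left(w \right)} = 4 + 0 = 4$)
$f = \frac{31}{6}$ ($f = 5 + \frac{1}{6} = \frac{31}{6} \approx 5.1667$)
$m{\left(E \right)} = \frac{247}{6}$ ($m{\left(E \right)} = 36 + \frac{31}{6} = \frac{247}{6}$)
$x = 831$ ($x = -404 - -1235 = -404 + 1235 = 831$)
$x + m{\left(H{\left(C{\left(3 \right)} \right)} \right)} = 831 + \frac{247}{6} = \frac{5233}{6}$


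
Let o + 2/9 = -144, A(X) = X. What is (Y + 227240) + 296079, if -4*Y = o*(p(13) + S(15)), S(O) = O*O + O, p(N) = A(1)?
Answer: 9576151/18 ≈ 5.3201e+5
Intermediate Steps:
p(N) = 1
S(O) = O + O² (S(O) = O² + O = O + O²)
o = -1298/9 (o = -2/9 - 144 = -1298/9 ≈ -144.22)
Y = 156409/18 (Y = -(-649)*(1 + 15*(1 + 15))/18 = -(-649)*(1 + 15*16)/18 = -(-649)*(1 + 240)/18 = -(-649)*241/18 = -¼*(-312818/9) = 156409/18 ≈ 8689.4)
(Y + 227240) + 296079 = (156409/18 + 227240) + 296079 = 4246729/18 + 296079 = 9576151/18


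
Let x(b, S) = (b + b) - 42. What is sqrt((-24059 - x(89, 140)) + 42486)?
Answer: sqrt(18291) ≈ 135.24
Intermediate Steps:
x(b, S) = -42 + 2*b (x(b, S) = 2*b - 42 = -42 + 2*b)
sqrt((-24059 - x(89, 140)) + 42486) = sqrt((-24059 - (-42 + 2*89)) + 42486) = sqrt((-24059 - (-42 + 178)) + 42486) = sqrt((-24059 - 1*136) + 42486) = sqrt((-24059 - 136) + 42486) = sqrt(-24195 + 42486) = sqrt(18291)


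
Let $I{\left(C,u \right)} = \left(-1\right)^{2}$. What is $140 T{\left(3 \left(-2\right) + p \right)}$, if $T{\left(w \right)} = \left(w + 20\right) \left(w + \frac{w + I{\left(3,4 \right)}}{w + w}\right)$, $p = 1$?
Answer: $-9660$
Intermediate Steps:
$I{\left(C,u \right)} = 1$
$T{\left(w \right)} = \left(20 + w\right) \left(w + \frac{1 + w}{2 w}\right)$ ($T{\left(w \right)} = \left(w + 20\right) \left(w + \frac{w + 1}{w + w}\right) = \left(20 + w\right) \left(w + \frac{1 + w}{2 w}\right)$)
$140 T{\left(3 \left(-2\right) + p \right)} = 140 \left(\frac{21}{2} + \left(3 \left(-2\right) + 1\right)^{2} + \frac{10}{3 \left(-2\right) + 1} + \frac{41 \left(3 \left(-2\right) + 1\right)}{2}\right) = 140 \left(\frac{21}{2} + \left(-6 + 1\right)^{2} + \frac{10}{-6 + 1} + \frac{41 \left(-6 + 1\right)}{2}\right) = 140 \left(\frac{21}{2} + \left(-5\right)^{2} + \frac{10}{-5} + \frac{41}{2} \left(-5\right)\right) = 140 \left(\frac{21}{2} + 25 + 10 \left(- \frac{1}{5}\right) - \frac{205}{2}\right) = 140 \left(\frac{21}{2} + 25 - 2 - \frac{205}{2}\right) = 140 \left(-69\right) = -9660$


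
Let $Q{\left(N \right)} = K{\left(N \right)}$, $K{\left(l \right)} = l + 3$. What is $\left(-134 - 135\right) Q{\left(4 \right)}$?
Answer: $-1883$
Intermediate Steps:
$K{\left(l \right)} = 3 + l$
$Q{\left(N \right)} = 3 + N$
$\left(-134 - 135\right) Q{\left(4 \right)} = \left(-134 - 135\right) \left(3 + 4\right) = \left(-269\right) 7 = -1883$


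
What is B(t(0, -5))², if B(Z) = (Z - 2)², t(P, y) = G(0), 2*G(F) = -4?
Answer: 256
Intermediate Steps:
G(F) = -2 (G(F) = (½)*(-4) = -2)
t(P, y) = -2
B(Z) = (-2 + Z)²
B(t(0, -5))² = ((-2 - 2)²)² = ((-4)²)² = 16² = 256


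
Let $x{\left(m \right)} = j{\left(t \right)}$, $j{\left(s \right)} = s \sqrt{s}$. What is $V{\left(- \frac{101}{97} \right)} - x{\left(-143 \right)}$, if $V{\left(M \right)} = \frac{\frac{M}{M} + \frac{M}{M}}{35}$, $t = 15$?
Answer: $\frac{2}{35} - 15 \sqrt{15} \approx -58.038$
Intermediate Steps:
$j{\left(s \right)} = s^{\frac{3}{2}}$
$V{\left(M \right)} = \frac{2}{35}$ ($V{\left(M \right)} = \left(1 + 1\right) \frac{1}{35} = 2 \cdot \frac{1}{35} = \frac{2}{35}$)
$x{\left(m \right)} = 15 \sqrt{15}$ ($x{\left(m \right)} = 15^{\frac{3}{2}} = 15 \sqrt{15}$)
$V{\left(- \frac{101}{97} \right)} - x{\left(-143 \right)} = \frac{2}{35} - 15 \sqrt{15}$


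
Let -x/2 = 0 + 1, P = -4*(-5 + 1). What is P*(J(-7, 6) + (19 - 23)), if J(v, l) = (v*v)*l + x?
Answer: 4608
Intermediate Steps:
P = 16 (P = -4*(-4) = 16)
x = -2 (x = -2*(0 + 1) = -2*1 = -2)
J(v, l) = -2 + l*v² (J(v, l) = (v*v)*l - 2 = v²*l - 2 = l*v² - 2 = -2 + l*v²)
P*(J(-7, 6) + (19 - 23)) = 16*((-2 + 6*(-7)²) + (19 - 23)) = 16*((-2 + 6*49) - 4) = 16*((-2 + 294) - 4) = 16*(292 - 4) = 16*288 = 4608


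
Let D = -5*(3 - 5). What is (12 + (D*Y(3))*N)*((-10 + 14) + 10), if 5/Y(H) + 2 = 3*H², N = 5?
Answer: 308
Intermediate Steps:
Y(H) = 5/(-2 + 3*H²)
D = 10 (D = -5*(-2) = 10)
(12 + (D*Y(3))*N)*((-10 + 14) + 10) = (12 + (10*(5/(-2 + 3*3²)))*5)*((-10 + 14) + 10) = (12 + (10*(5/(-2 + 3*9)))*5)*(4 + 10) = (12 + (10*(5/(-2 + 27)))*5)*14 = (12 + (10*(5/25))*5)*14 = (12 + (10*(5*(1/25)))*5)*14 = (12 + (10*(⅕))*5)*14 = (12 + 2*5)*14 = (12 + 10)*14 = 22*14 = 308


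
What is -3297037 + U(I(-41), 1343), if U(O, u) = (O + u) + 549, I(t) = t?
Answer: -3295186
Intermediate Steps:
U(O, u) = 549 + O + u
-3297037 + U(I(-41), 1343) = -3297037 + (549 - 41 + 1343) = -3297037 + 1851 = -3295186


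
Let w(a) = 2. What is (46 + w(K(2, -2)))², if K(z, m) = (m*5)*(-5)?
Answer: 2304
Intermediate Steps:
K(z, m) = -25*m (K(z, m) = (5*m)*(-5) = -25*m)
(46 + w(K(2, -2)))² = (46 + 2)² = 48² = 2304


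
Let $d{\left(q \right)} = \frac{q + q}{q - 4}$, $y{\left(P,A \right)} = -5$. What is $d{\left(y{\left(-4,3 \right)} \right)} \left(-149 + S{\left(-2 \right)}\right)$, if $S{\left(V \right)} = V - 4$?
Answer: $- \frac{1550}{9} \approx -172.22$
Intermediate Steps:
$S{\left(V \right)} = -4 + V$
$d{\left(q \right)} = \frac{2 q}{-4 + q}$
$d{\left(y{\left(-4,3 \right)} \right)} \left(-149 + S{\left(-2 \right)}\right) = 2 \left(-5\right) \frac{1}{-4 - 5} \left(-149 - 6\right) = 2 \left(-5\right) \frac{1}{-9} \left(-149 - 6\right) = 2 \left(-5\right) \left(- \frac{1}{9}\right) \left(-155\right) = \frac{10}{9} \left(-155\right) = - \frac{1550}{9}$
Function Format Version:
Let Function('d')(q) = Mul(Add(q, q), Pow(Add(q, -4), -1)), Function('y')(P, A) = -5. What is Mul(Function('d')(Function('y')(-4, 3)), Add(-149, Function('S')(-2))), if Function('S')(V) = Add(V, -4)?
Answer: Rational(-1550, 9) ≈ -172.22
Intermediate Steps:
Function('S')(V) = Add(-4, V)
Function('d')(q) = Mul(2, q, Pow(Add(-4, q), -1)) (Function('d')(q) = Mul(Mul(2, q), Pow(Add(-4, q), -1)) = Mul(2, q, Pow(Add(-4, q), -1)))
Mul(Function('d')(Function('y')(-4, 3)), Add(-149, Function('S')(-2))) = Mul(Mul(2, -5, Pow(Add(-4, -5), -1)), Add(-149, Add(-4, -2))) = Mul(Mul(2, -5, Pow(-9, -1)), Add(-149, -6)) = Mul(Mul(2, -5, Rational(-1, 9)), -155) = Mul(Rational(10, 9), -155) = Rational(-1550, 9)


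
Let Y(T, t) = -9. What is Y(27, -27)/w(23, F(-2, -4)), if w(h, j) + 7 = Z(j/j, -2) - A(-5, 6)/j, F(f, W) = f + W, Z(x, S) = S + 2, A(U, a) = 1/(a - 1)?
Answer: 270/209 ≈ 1.2919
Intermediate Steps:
A(U, a) = 1/(-1 + a)
Z(x, S) = 2 + S
F(f, W) = W + f
w(h, j) = -7 - 1/(5*j) (w(h, j) = -7 + ((2 - 2) - 1/((-1 + 6)*j)) = -7 + (0 - 1/(5*j)) = -7 - 1/(5*j))
Y(27, -27)/w(23, F(-2, -4)) = -9/(-7 - 1/(5*(-4 - 2))) = -9/(-7 - ⅕/(-6)) = -9/(-7 - ⅕*(-⅙)) = -9/(-7 + 1/30) = -9/(-209/30) = -9*(-30/209) = 270/209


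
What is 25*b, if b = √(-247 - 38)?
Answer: 25*I*√285 ≈ 422.05*I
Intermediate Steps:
b = I*√285 (b = √(-285) = I*√285 ≈ 16.882*I)
25*b = 25*(I*√285) = 25*I*√285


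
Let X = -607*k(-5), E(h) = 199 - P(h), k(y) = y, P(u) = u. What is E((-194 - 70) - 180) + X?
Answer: 3678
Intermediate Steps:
E(h) = 199 - h
X = 3035 (X = -607*(-5) = 3035)
E((-194 - 70) - 180) + X = (199 - ((-194 - 70) - 180)) + 3035 = (199 - (-264 - 180)) + 3035 = (199 - 1*(-444)) + 3035 = (199 + 444) + 3035 = 643 + 3035 = 3678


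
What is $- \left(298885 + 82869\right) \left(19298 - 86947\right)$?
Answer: $25825276346$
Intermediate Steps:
$- \left(298885 + 82869\right) \left(19298 - 86947\right) = - 381754 \left(-67649\right) = \left(-1\right) \left(-25825276346\right) = 25825276346$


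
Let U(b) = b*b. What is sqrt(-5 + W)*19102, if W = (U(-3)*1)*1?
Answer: 38204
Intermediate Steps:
U(b) = b**2
W = 9 (W = ((-3)**2*1)*1 = (9*1)*1 = 9*1 = 9)
sqrt(-5 + W)*19102 = sqrt(-5 + 9)*19102 = sqrt(4)*19102 = 2*19102 = 38204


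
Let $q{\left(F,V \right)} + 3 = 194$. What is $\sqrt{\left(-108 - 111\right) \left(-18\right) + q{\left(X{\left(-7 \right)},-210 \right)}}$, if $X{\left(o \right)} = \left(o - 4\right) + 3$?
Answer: $\sqrt{4133} \approx 64.288$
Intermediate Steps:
$X{\left(o \right)} = -1 + o$ ($X{\left(o \right)} = \left(-4 + o\right) + 3 = -1 + o$)
$q{\left(F,V \right)} = 191$ ($q{\left(F,V \right)} = -3 + 194 = 191$)
$\sqrt{\left(-108 - 111\right) \left(-18\right) + q{\left(X{\left(-7 \right)},-210 \right)}} = \sqrt{\left(-108 - 111\right) \left(-18\right) + 191} = \sqrt{\left(-219\right) \left(-18\right) + 191} = \sqrt{3942 + 191} = \sqrt{4133}$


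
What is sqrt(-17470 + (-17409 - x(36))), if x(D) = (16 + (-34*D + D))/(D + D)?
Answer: I*sqrt(1255058)/6 ≈ 186.72*I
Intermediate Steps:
x(D) = (16 - 33*D)/(2*D) (x(D) = (16 - 33*D)/((2*D)) = (16 - 33*D)*(1/(2*D)) = (16 - 33*D)/(2*D))
sqrt(-17470 + (-17409 - x(36))) = sqrt(-17470 + (-17409 - (-33/2 + 8/36))) = sqrt(-17470 + (-17409 - (-33/2 + 8*(1/36)))) = sqrt(-17470 + (-17409 - (-33/2 + 2/9))) = sqrt(-17470 + (-17409 - 1*(-293/18))) = sqrt(-17470 + (-17409 + 293/18)) = sqrt(-17470 - 313069/18) = sqrt(-627529/18) = I*sqrt(1255058)/6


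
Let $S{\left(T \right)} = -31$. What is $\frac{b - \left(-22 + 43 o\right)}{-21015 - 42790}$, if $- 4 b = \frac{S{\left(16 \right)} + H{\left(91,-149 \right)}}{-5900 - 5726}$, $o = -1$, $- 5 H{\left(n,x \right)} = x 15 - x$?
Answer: $- \frac{15115731}{14835938600} \approx -0.0010189$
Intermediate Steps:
$H{\left(n,x \right)} = - \frac{14 x}{5}$ ($H{\left(n,x \right)} = - \frac{x 15 - x}{5} = - \frac{15 x - x}{5} = - \frac{14 x}{5}$)
$b = \frac{1931}{232520}$ ($b = - \frac{\left(-31 - - \frac{2086}{5}\right) \frac{1}{-5900 - 5726}}{4} = - \frac{\left(-31 + \frac{2086}{5}\right) \frac{1}{-11626}}{4} = - \frac{\frac{1931}{5} \left(- \frac{1}{11626}\right)}{4} = \left(- \frac{1}{4}\right) \left(- \frac{1931}{58130}\right) = \frac{1931}{232520} \approx 0.0083047$)
$\frac{b - \left(-22 + 43 o\right)}{-21015 - 42790} = \frac{\frac{1931}{232520} + \left(\left(-43\right) \left(-1\right) + 22\right)}{-21015 - 42790} = \frac{\frac{1931}{232520} + \left(43 + 22\right)}{-63805} = \left(\frac{1931}{232520} + 65\right) \left(- \frac{1}{63805}\right) = \frac{15115731}{232520} \left(- \frac{1}{63805}\right) = - \frac{15115731}{14835938600}$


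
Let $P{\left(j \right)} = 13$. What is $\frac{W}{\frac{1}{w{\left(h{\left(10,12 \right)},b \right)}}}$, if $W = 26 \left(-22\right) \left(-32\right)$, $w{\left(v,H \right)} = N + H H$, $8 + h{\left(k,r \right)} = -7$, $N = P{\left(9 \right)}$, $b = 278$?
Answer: $1414844288$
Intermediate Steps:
$N = 13$
$h{\left(k,r \right)} = -15$ ($h{\left(k,r \right)} = -8 - 7 = -15$)
$w{\left(v,H \right)} = 13 + H^{2}$ ($w{\left(v,H \right)} = 13 + H H = 13 + H^{2}$)
$W = 18304$ ($W = \left(-572\right) \left(-32\right) = 18304$)
$\frac{W}{\frac{1}{w{\left(h{\left(10,12 \right)},b \right)}}} = \frac{18304}{\frac{1}{13 + 278^{2}}} = \frac{18304}{\frac{1}{13 + 77284}} = \frac{18304}{\frac{1}{77297}} = 18304 \frac{1}{\frac{1}{77297}} = 18304 \cdot 77297 = 1414844288$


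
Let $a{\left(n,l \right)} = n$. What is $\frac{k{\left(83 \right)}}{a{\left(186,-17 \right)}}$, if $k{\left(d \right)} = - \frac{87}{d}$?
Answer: $- \frac{29}{5146} \approx -0.0056354$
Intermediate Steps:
$\frac{k{\left(83 \right)}}{a{\left(186,-17 \right)}} = \frac{\left(-87\right) \frac{1}{83}}{186} = \left(-87\right) \frac{1}{83} \cdot \frac{1}{186} = \left(- \frac{87}{83}\right) \frac{1}{186} = - \frac{29}{5146}$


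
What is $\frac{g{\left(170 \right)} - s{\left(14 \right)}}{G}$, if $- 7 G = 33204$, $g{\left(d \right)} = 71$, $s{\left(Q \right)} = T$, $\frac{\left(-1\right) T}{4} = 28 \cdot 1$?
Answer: $- \frac{427}{11068} \approx -0.03858$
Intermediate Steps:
$T = -112$ ($T = - 4 \cdot 28 \cdot 1 = \left(-4\right) 28 = -112$)
$s{\left(Q \right)} = -112$
$G = - \frac{33204}{7}$ ($G = \left(- \frac{1}{7}\right) 33204 = - \frac{33204}{7} \approx -4743.4$)
$\frac{g{\left(170 \right)} - s{\left(14 \right)}}{G} = \frac{71 - -112}{- \frac{33204}{7}} = \left(71 + 112\right) \left(- \frac{7}{33204}\right) = 183 \left(- \frac{7}{33204}\right) = - \frac{427}{11068}$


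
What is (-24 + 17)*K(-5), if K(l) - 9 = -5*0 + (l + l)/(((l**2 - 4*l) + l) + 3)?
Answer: -2639/43 ≈ -61.372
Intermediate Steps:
K(l) = 9 + 2*l/(3 + l**2 - 3*l) (K(l) = 9 + (-5*0 + (l + l)/(((l**2 - 4*l) + l) + 3)) = 9 + (0 + (2*l)/((l**2 - 3*l) + 3)) = 9 + (0 + (2*l)/(3 + l**2 - 3*l)) = 9 + (0 + 2*l/(3 + l**2 - 3*l)) = 9 + 2*l/(3 + l**2 - 3*l))
(-24 + 17)*K(-5) = (-24 + 17)*((27 - 25*(-5) + 9*(-5)**2)/(3 + (-5)**2 - 3*(-5))) = -7*(27 + 125 + 9*25)/(3 + 25 + 15) = -7*(27 + 125 + 225)/43 = -7*377/43 = -2639/43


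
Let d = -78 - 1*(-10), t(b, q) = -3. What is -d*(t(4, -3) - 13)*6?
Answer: -6528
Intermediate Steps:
d = -68 (d = -78 + 10 = -68)
-d*(t(4, -3) - 13)*6 = -(-68)*(-3 - 13)*6 = -(-68)*(-16*6) = -(-68)*(-96) = -1*6528 = -6528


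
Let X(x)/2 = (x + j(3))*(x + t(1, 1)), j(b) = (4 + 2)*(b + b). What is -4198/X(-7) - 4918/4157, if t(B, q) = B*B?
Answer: 7869811/723318 ≈ 10.880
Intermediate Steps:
t(B, q) = B²
j(b) = 12*b (j(b) = 6*(2*b) = 12*b)
X(x) = 2*(1 + x)*(36 + x) (X(x) = 2*((x + 12*3)*(x + 1²)) = 2*((x + 36)*(x + 1)) = 2*((36 + x)*(1 + x)) = 2*((1 + x)*(36 + x)) = 2*(1 + x)*(36 + x))
-4198/X(-7) - 4918/4157 = -4198/(72 + 2*(-7)² + 74*(-7)) - 4918/4157 = -4198/(72 + 2*49 - 518) - 4918*1/4157 = -4198/(72 + 98 - 518) - 4918/4157 = -4198/(-348) - 4918/4157 = -4198*(-1/348) - 4918/4157 = 2099/174 - 4918/4157 = 7869811/723318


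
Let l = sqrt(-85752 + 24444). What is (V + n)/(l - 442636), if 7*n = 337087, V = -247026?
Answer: 154047840605/342871707157 + 4176285*I*sqrt(1703)/685743414314 ≈ 0.44929 + 0.00025132*I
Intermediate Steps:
n = 337087/7 (n = (1/7)*337087 = 337087/7 ≈ 48155.)
l = 6*I*sqrt(1703) (l = sqrt(-61308) = 6*I*sqrt(1703) ≈ 247.6*I)
(V + n)/(l - 442636) = (-247026 + 337087/7)/(6*I*sqrt(1703) - 442636) = -1392095/(7*(-442636 + 6*I*sqrt(1703)))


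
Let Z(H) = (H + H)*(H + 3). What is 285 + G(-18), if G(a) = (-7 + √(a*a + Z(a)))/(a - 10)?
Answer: 1141/4 - 3*√6/7 ≈ 284.20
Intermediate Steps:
Z(H) = 2*H*(3 + H) (Z(H) = (2*H)*(3 + H) = 2*H*(3 + H))
G(a) = (-7 + √(a² + 2*a*(3 + a)))/(-10 + a) (G(a) = (-7 + √(a*a + 2*a*(3 + a)))/(a - 10) = (-7 + √(a² + 2*a*(3 + a)))/(-10 + a))
285 + G(-18) = 285 + (-7 + √3*√(-18*(2 - 18)))/(-10 - 18) = 285 + (-7 + √3*√(-18*(-16)))/(-28) = 285 - (-7 + √3*√288)/28 = 285 - (-7 + √3*(12*√2))/28 = 285 - (-7 + 12*√6)/28 = 285 + (¼ - 3*√6/7) = 1141/4 - 3*√6/7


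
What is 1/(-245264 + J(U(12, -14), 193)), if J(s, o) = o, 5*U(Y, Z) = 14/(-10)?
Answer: -1/245071 ≈ -4.0805e-6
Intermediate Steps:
U(Y, Z) = -7/25 (U(Y, Z) = (14/(-10))/5 = (14*(-⅒))/5 = (⅕)*(-7/5) = -7/25)
1/(-245264 + J(U(12, -14), 193)) = 1/(-245264 + 193) = 1/(-245071) = -1/245071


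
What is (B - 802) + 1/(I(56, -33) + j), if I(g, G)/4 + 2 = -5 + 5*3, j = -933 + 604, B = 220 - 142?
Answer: -215029/297 ≈ -724.00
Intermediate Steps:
B = 78
j = -329
I(g, G) = 32 (I(g, G) = -8 + 4*(-5 + 5*3) = -8 + 4*(-5 + 15) = -8 + 4*10 = -8 + 40 = 32)
(B - 802) + 1/(I(56, -33) + j) = (78 - 802) + 1/(32 - 329) = -724 + 1/(-297) = -724 - 1/297 = -215029/297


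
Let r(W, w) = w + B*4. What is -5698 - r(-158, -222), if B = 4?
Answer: -5492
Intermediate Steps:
r(W, w) = 16 + w (r(W, w) = w + 4*4 = w + 16 = 16 + w)
-5698 - r(-158, -222) = -5698 - (16 - 222) = -5698 - 1*(-206) = -5698 + 206 = -5492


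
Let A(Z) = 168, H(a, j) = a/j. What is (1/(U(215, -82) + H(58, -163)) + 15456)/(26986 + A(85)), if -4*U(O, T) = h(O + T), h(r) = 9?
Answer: 13129546/23067323 ≈ 0.56918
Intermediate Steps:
U(O, T) = -9/4 (U(O, T) = -1/4*9 = -9/4)
(1/(U(215, -82) + H(58, -163)) + 15456)/(26986 + A(85)) = (1/(-9/4 + 58/(-163)) + 15456)/(26986 + 168) = (1/(-9/4 + 58*(-1/163)) + 15456)/27154 = (1/(-9/4 - 58/163) + 15456)*(1/27154) = (1/(-1699/652) + 15456)*(1/27154) = (-652/1699 + 15456)*(1/27154) = (26259092/1699)*(1/27154) = 13129546/23067323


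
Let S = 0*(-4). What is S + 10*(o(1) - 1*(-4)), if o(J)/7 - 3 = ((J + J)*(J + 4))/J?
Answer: 950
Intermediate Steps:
S = 0
o(J) = 77 + 14*J (o(J) = 21 + 7*(((J + J)*(J + 4))/J) = 21 + 7*(((2*J)*(4 + J))/J) = 21 + 7*((2*J*(4 + J))/J) = 21 + 7*(8 + 2*J) = 21 + (56 + 14*J) = 77 + 14*J)
S + 10*(o(1) - 1*(-4)) = 0 + 10*((77 + 14*1) - 1*(-4)) = 0 + 10*((77 + 14) + 4) = 0 + 10*(91 + 4) = 0 + 10*95 = 0 + 950 = 950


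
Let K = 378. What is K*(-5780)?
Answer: -2184840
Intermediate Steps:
K*(-5780) = 378*(-5780) = -2184840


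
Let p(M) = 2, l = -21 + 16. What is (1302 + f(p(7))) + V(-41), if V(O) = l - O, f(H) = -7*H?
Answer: 1324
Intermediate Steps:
l = -5
V(O) = -5 - O
(1302 + f(p(7))) + V(-41) = (1302 - 7*2) + (-5 - 1*(-41)) = (1302 - 14) + (-5 + 41) = 1288 + 36 = 1324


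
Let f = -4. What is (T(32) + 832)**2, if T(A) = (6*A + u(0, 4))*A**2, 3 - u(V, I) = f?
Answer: 41864433664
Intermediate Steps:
u(V, I) = 7 (u(V, I) = 3 - 1*(-4) = 3 + 4 = 7)
T(A) = A**2*(7 + 6*A) (T(A) = (6*A + 7)*A**2 = (7 + 6*A)*A**2 = A**2*(7 + 6*A))
(T(32) + 832)**2 = (32**2*(7 + 6*32) + 832)**2 = (1024*(7 + 192) + 832)**2 = (1024*199 + 832)**2 = (203776 + 832)**2 = 204608**2 = 41864433664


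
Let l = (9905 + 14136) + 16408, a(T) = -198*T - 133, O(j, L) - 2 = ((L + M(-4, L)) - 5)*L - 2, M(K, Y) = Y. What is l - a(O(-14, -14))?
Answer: 132058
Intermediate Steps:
O(j, L) = L*(-5 + 2*L) (O(j, L) = 2 + (((L + L) - 5)*L - 2) = 2 + ((2*L - 5)*L - 2) = 2 + ((-5 + 2*L)*L - 2) = 2 + (L*(-5 + 2*L) - 2) = 2 + (-2 + L*(-5 + 2*L)) = L*(-5 + 2*L))
a(T) = -133 - 198*T
l = 40449 (l = 24041 + 16408 = 40449)
l - a(O(-14, -14)) = 40449 - (-133 - (-2772)*(-5 + 2*(-14))) = 40449 - (-133 - (-2772)*(-5 - 28)) = 40449 - (-133 - (-2772)*(-33)) = 40449 - (-133 - 198*462) = 40449 - (-133 - 91476) = 40449 - 1*(-91609) = 40449 + 91609 = 132058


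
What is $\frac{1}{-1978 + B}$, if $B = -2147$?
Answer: $- \frac{1}{4125} \approx -0.00024242$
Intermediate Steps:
$\frac{1}{-1978 + B} = \frac{1}{-1978 - 2147} = \frac{1}{-4125} = - \frac{1}{4125}$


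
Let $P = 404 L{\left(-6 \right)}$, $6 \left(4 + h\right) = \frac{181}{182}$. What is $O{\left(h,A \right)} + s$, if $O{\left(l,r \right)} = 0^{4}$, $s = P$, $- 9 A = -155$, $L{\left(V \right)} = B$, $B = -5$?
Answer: $-2020$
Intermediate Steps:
$L{\left(V \right)} = -5$
$h = - \frac{4187}{1092}$ ($h = -4 + \frac{181 \cdot \frac{1}{182}}{6} = -4 + \frac{1}{6} \cdot \frac{181}{182} = -4 + \frac{181}{1092} = - \frac{4187}{1092} \approx -3.8342$)
$P = -2020$ ($P = 404 \left(-5\right) = -2020$)
$A = \frac{155}{9}$ ($A = \left(- \frac{1}{9}\right) \left(-155\right) = \frac{155}{9} \approx 17.222$)
$s = -2020$
$O{\left(l,r \right)} = 0$
$O{\left(h,A \right)} + s = 0 - 2020 = -2020$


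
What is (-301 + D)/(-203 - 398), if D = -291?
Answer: 592/601 ≈ 0.98503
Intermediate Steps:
(-301 + D)/(-203 - 398) = (-301 - 291)/(-203 - 398) = -592/(-601) = -592*(-1/601) = 592/601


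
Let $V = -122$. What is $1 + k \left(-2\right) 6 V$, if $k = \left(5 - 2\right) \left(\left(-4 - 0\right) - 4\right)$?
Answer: $-35135$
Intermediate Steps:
$k = -24$ ($k = 3 \left(\left(-4 + 0\right) - 4\right) = 3 \left(-4 - 4\right) = 3 \left(-8\right) = -24$)
$1 + k \left(-2\right) 6 V = 1 + \left(-24\right) \left(-2\right) 6 \left(-122\right) = 1 + 48 \cdot 6 \left(-122\right) = 1 + 288 \left(-122\right) = 1 - 35136 = -35135$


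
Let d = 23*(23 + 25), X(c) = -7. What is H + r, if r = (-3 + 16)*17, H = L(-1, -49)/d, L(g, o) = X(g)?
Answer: 243977/1104 ≈ 220.99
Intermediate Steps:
L(g, o) = -7
d = 1104 (d = 23*48 = 1104)
H = -7/1104 ≈ -0.0063406
r = 221 (r = 13*17 = 221)
H + r = -7/1104 + 221 = 243977/1104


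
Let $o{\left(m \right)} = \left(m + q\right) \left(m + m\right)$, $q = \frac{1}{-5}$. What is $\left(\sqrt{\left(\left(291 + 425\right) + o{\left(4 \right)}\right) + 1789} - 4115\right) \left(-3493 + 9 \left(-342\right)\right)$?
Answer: $27039665 - \frac{6571 \sqrt{63385}}{5} \approx 2.6709 \cdot 10^{7}$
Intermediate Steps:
$q = - \frac{1}{5} \approx -0.2$
$o{\left(m \right)} = 2 m \left(- \frac{1}{5} + m\right)$ ($o{\left(m \right)} = \left(m - \frac{1}{5}\right) \left(m + m\right) = \left(- \frac{1}{5} + m\right) 2 m = 2 m \left(- \frac{1}{5} + m\right)$)
$\left(\sqrt{\left(\left(291 + 425\right) + o{\left(4 \right)}\right) + 1789} - 4115\right) \left(-3493 + 9 \left(-342\right)\right) = \left(\sqrt{\left(\left(291 + 425\right) + \frac{2}{5} \cdot 4 \left(-1 + 5 \cdot 4\right)\right) + 1789} - 4115\right) \left(-3493 + 9 \left(-342\right)\right) = \left(\sqrt{\left(716 + \frac{2}{5} \cdot 4 \left(-1 + 20\right)\right) + 1789} - 4115\right) \left(-3493 - 3078\right) = \left(\sqrt{\left(716 + \frac{2}{5} \cdot 4 \cdot 19\right) + 1789} - 4115\right) \left(-6571\right) = \left(\sqrt{\left(716 + \frac{152}{5}\right) + 1789} - 4115\right) \left(-6571\right) = \left(\sqrt{\frac{3732}{5} + 1789} - 4115\right) \left(-6571\right) = \left(\sqrt{\frac{12677}{5}} - 4115\right) \left(-6571\right) = \left(\frac{\sqrt{63385}}{5} - 4115\right) \left(-6571\right) = \left(-4115 + \frac{\sqrt{63385}}{5}\right) \left(-6571\right) = 27039665 - \frac{6571 \sqrt{63385}}{5}$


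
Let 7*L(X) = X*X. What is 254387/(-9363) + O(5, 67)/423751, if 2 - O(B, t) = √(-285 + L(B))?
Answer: -107796726911/3967580613 - I*√13790/2966257 ≈ -27.169 - 3.9589e-5*I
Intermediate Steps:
L(X) = X²/7 (L(X) = (X*X)/7 = X²/7)
O(B, t) = 2 - √(-285 + B²/7)
254387/(-9363) + O(5, 67)/423751 = 254387/(-9363) + (2 - √(-13965 + 7*5²)/7)/423751 = 254387*(-1/9363) + (2 - √(-13965 + 7*25)/7)*(1/423751) = -254387/9363 + (2 - √(-13965 + 175)/7)*(1/423751) = -254387/9363 + (2 - I*√13790/7)*(1/423751) = -254387/9363 + (2/423751 - I*√13790/2966257) = -107796726911/3967580613 - I*√13790/2966257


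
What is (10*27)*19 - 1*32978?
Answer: -27848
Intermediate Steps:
(10*27)*19 - 1*32978 = 270*19 - 32978 = 5130 - 32978 = -27848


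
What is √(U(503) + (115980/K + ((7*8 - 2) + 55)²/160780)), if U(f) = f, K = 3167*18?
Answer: √294664149605479411095/763785390 ≈ 22.475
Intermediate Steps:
K = 57006
√(U(503) + (115980/K + ((7*8 - 2) + 55)²/160780)) = √(503 + (115980/57006 + ((7*8 - 2) + 55)²/160780)) = √(503 + (115980*(1/57006) + ((56 - 2) + 55)²*(1/160780))) = √(503 + (19330/9501 + (54 + 55)²*(1/160780))) = √(503 + (19330/9501 + 109²*(1/160780))) = √(503 + (19330/9501 + 11881*(1/160780))) = √(503 + (19330/9501 + 11881/160780)) = √(503 + 3220758781/1527570780) = √(771588861121/1527570780) = √294664149605479411095/763785390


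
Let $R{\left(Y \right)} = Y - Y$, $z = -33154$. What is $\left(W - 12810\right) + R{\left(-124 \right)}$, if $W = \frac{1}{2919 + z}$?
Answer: $- \frac{387310351}{30235} \approx -12810.0$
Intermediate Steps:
$R{\left(Y \right)} = 0$
$W = - \frac{1}{30235}$ ($W = \frac{1}{2919 - 33154} = \frac{1}{-30235} = - \frac{1}{30235} \approx -3.3074 \cdot 10^{-5}$)
$\left(W - 12810\right) + R{\left(-124 \right)} = \left(- \frac{1}{30235} - 12810\right) + 0 = - \frac{387310351}{30235} + 0 = - \frac{387310351}{30235}$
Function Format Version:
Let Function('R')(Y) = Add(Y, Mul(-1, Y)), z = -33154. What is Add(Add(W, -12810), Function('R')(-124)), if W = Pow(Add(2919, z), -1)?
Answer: Rational(-387310351, 30235) ≈ -12810.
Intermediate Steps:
Function('R')(Y) = 0
W = Rational(-1, 30235) (W = Pow(Add(2919, -33154), -1) = Pow(-30235, -1) = Rational(-1, 30235) ≈ -3.3074e-5)
Add(Add(W, -12810), Function('R')(-124)) = Add(Add(Rational(-1, 30235), -12810), 0) = Add(Rational(-387310351, 30235), 0) = Rational(-387310351, 30235)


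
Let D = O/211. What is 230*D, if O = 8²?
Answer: 14720/211 ≈ 69.763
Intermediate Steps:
O = 64
D = 64/211 ≈ 0.30332
230*D = 230*(64/211) = 14720/211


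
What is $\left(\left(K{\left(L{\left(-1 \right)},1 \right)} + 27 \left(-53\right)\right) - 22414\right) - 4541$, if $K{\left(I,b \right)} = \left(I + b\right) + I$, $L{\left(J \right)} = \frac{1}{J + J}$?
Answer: $-28386$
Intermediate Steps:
$L{\left(J \right)} = \frac{1}{2 J}$
$K{\left(I,b \right)} = b + 2 I$
$\left(\left(K{\left(L{\left(-1 \right)},1 \right)} + 27 \left(-53\right)\right) - 22414\right) - 4541 = \left(\left(\left(1 + 2 \frac{1}{2 \left(-1\right)}\right) + 27 \left(-53\right)\right) - 22414\right) - 4541 = \left(\left(\left(1 + 2 \cdot \frac{1}{2} \left(-1\right)\right) - 1431\right) - 22414\right) - 4541 = \left(\left(\left(1 + 2 \left(- \frac{1}{2}\right)\right) - 1431\right) - 22414\right) - 4541 = \left(\left(\left(1 - 1\right) - 1431\right) - 22414\right) - 4541 = \left(\left(0 - 1431\right) - 22414\right) - 4541 = \left(-1431 - 22414\right) - 4541 = -23845 - 4541 = -28386$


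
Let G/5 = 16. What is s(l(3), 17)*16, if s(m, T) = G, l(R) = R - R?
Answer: 1280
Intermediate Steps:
G = 80 (G = 5*16 = 80)
l(R) = 0
s(m, T) = 80
s(l(3), 17)*16 = 80*16 = 1280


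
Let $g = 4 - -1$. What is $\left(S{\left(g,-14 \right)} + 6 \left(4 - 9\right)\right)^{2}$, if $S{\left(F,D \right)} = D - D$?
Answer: $900$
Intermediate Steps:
$g = 5$ ($g = 4 + 1 = 5$)
$S{\left(F,D \right)} = 0$
$\left(S{\left(g,-14 \right)} + 6 \left(4 - 9\right)\right)^{2} = \left(0 + 6 \left(4 - 9\right)\right)^{2} = \left(0 + 6 \left(-5\right)\right)^{2} = \left(0 - 30\right)^{2} = \left(-30\right)^{2} = 900$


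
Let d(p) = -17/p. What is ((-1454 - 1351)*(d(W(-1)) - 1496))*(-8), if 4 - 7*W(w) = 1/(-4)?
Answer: -34198560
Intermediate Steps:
W(w) = 17/28 (W(w) = 4/7 - ⅐/(-4) = 4/7 - ⅐*(-¼) = 4/7 + 1/28 = 17/28)
((-1454 - 1351)*(d(W(-1)) - 1496))*(-8) = ((-1454 - 1351)*(-17/17/28 - 1496))*(-8) = -2805*(-17*28/17 - 1496)*(-8) = -2805*(-28 - 1496)*(-8) = -2805*(-1524)*(-8) = 4274820*(-8) = -34198560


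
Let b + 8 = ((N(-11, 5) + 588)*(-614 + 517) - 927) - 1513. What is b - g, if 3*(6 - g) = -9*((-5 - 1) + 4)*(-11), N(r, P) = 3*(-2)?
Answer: -58974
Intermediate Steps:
N(r, P) = -6
b = -58902 (b = -8 + (((-6 + 588)*(-614 + 517) - 927) - 1513) = -8 + ((582*(-97) - 927) - 1513) = -8 + ((-56454 - 927) - 1513) = -8 + (-57381 - 1513) = -8 - 58894 = -58902)
g = 72 (g = 6 - (-9*((-5 - 1) + 4))*(-11)/3 = 6 - (-9*(-6 + 4))*(-11)/3 = 6 - (-9*(-2))*(-11)/3 = 6 - 6*(-11) = 6 - ⅓*(-198) = 6 + 66 = 72)
b - g = -58902 - 1*72 = -58902 - 72 = -58974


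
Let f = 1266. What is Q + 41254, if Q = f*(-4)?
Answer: 36190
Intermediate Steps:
Q = -5064 (Q = 1266*(-4) = -5064)
Q + 41254 = -5064 + 41254 = 36190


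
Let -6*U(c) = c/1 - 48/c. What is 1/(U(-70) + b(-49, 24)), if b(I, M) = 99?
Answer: 105/11608 ≈ 0.0090455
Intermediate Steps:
U(c) = 8/c - c/6 (U(c) = -(c/1 - 48/c)/6 = -(c*1 - 48/c)/6 = -(c - 48/c)/6 = 8/c - c/6)
1/(U(-70) + b(-49, 24)) = 1/((8/(-70) - 1/6*(-70)) + 99) = 1/((8*(-1/70) + 35/3) + 99) = 1/((-4/35 + 35/3) + 99) = 1/(1213/105 + 99) = 1/(11608/105) = 105/11608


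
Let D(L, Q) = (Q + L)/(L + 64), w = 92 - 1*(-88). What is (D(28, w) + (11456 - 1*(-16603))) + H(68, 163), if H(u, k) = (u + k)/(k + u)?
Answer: 645432/23 ≈ 28062.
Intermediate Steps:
H(u, k) = 1 (H(u, k) = (k + u)/(k + u) = 1)
w = 180 (w = 92 + 88 = 180)
D(L, Q) = (L + Q)/(64 + L)
(D(28, w) + (11456 - 1*(-16603))) + H(68, 163) = ((28 + 180)/(64 + 28) + (11456 - 1*(-16603))) + 1 = (208/92 + (11456 + 16603)) + 1 = ((1/92)*208 + 28059) + 1 = (52/23 + 28059) + 1 = 645409/23 + 1 = 645432/23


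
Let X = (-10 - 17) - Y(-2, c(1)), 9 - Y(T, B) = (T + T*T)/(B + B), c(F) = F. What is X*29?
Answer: -1015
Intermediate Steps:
Y(T, B) = 9 - (T + T²)/(2*B) (Y(T, B) = 9 - (T + T*T)/(B + B) = 9 - (T + T²)/(2*B))
X = -35 (X = (-10 - 17) - (-1*(-2) - 1*(-2)² + 18*1)/(2*1) = -27 - (2 - 1*4 + 18)/2 = -27 - (2 - 4 + 18)/2 = -27 - 16/2 = -27 - 1*8 = -27 - 8 = -35)
X*29 = -35*29 = -1015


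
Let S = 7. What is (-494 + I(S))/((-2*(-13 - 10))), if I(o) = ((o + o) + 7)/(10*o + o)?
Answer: -5431/506 ≈ -10.733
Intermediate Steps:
I(o) = (7 + 2*o)/(11*o) (I(o) = (2*o + 7)/((11*o)) = (7 + 2*o)*(1/(11*o)) = (7 + 2*o)/(11*o))
(-494 + I(S))/((-2*(-13 - 10))) = (-494 + (1/11)*(7 + 2*7)/7)/((-2*(-13 - 10))) = (-494 + (1/11)*(⅐)*(7 + 14))/((-2*(-23))) = (-494 + (1/11)*(⅐)*21)/46 = (-494 + 3/11)*(1/46) = -5431/11*1/46 = -5431/506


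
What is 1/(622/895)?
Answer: 895/622 ≈ 1.4389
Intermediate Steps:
1/(622/895) = 895/622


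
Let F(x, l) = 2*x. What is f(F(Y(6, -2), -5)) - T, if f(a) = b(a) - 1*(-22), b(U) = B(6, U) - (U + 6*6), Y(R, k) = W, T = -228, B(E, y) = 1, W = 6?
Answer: 203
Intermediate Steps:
Y(R, k) = 6
b(U) = -35 - U (b(U) = 1 - (U + 6*6) = 1 - (U + 36) = 1 - (36 + U) = 1 + (-36 - U) = -35 - U)
f(a) = -13 - a (f(a) = (-35 - a) - 1*(-22) = (-35 - a) + 22 = -13 - a)
f(F(Y(6, -2), -5)) - T = (-13 - 2*6) - 1*(-228) = (-13 - 1*12) + 228 = (-13 - 12) + 228 = -25 + 228 = 203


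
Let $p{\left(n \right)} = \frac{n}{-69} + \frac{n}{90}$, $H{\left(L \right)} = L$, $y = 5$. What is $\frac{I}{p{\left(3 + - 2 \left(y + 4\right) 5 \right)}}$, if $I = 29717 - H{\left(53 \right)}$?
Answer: $\frac{20468160}{203} \approx 1.0083 \cdot 10^{5}$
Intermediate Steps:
$p{\left(n \right)} = - \frac{7 n}{2070}$ ($p{\left(n \right)} = n \left(- \frac{1}{69}\right) + n \frac{1}{90} = - \frac{n}{69} + \frac{n}{90} = - \frac{7 n}{2070}$)
$I = 29664$ ($I = 29717 - 53 = 29664$)
$\frac{I}{p{\left(3 + - 2 \left(y + 4\right) 5 \right)}} = \frac{29664}{\left(- \frac{7}{2070}\right) \left(3 + - 2 \left(5 + 4\right) 5\right)} = \frac{29664}{\left(- \frac{7}{2070}\right) \left(3 + \left(-2\right) 9 \cdot 5\right)} = \frac{29664}{\left(- \frac{7}{2070}\right) \left(3 - 90\right)} = \frac{29664}{\left(- \frac{7}{2070}\right) \left(-87\right)} = \frac{29664}{\frac{203}{690}} = 29664 \cdot \frac{690}{203} = \frac{20468160}{203}$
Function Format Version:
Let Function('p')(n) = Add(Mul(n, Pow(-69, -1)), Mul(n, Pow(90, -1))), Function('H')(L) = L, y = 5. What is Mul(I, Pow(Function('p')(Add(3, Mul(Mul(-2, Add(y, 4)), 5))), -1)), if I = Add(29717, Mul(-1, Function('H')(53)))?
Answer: Rational(20468160, 203) ≈ 1.0083e+5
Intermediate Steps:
Function('p')(n) = Mul(Rational(-7, 2070), n) (Function('p')(n) = Add(Mul(n, Rational(-1, 69)), Mul(n, Rational(1, 90))) = Add(Mul(Rational(-1, 69), n), Mul(Rational(1, 90), n)) = Mul(Rational(-7, 2070), n))
I = 29664 (I = Add(29717, Mul(-1, 53)) = Add(29717, -53) = 29664)
Mul(I, Pow(Function('p')(Add(3, Mul(Mul(-2, Add(y, 4)), 5))), -1)) = Mul(29664, Pow(Mul(Rational(-7, 2070), Add(3, Mul(Mul(-2, Add(5, 4)), 5))), -1)) = Mul(29664, Pow(Mul(Rational(-7, 2070), Add(3, Mul(Mul(-2, 9), 5))), -1)) = Mul(29664, Pow(Mul(Rational(-7, 2070), Add(3, Mul(-18, 5))), -1)) = Mul(29664, Pow(Mul(Rational(-7, 2070), Add(3, -90)), -1)) = Mul(29664, Pow(Mul(Rational(-7, 2070), -87), -1)) = Mul(29664, Pow(Rational(203, 690), -1)) = Mul(29664, Rational(690, 203)) = Rational(20468160, 203)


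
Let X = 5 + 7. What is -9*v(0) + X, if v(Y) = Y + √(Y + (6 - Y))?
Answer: 12 - 9*√6 ≈ -10.045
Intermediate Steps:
X = 12
v(Y) = Y + √6
-9*v(0) + X = -9*(0 + √6) + 12 = -9*√6 + 12 = 12 - 9*√6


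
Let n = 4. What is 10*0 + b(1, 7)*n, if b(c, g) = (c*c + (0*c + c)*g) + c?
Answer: 36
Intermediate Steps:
b(c, g) = c + c**2 + c*g (b(c, g) = (c**2 + (0 + c)*g) + c = (c**2 + c*g) + c = c + c**2 + c*g)
10*0 + b(1, 7)*n = 10*0 + (1*(1 + 1 + 7))*4 = 0 + (1*9)*4 = 0 + 9*4 = 0 + 36 = 36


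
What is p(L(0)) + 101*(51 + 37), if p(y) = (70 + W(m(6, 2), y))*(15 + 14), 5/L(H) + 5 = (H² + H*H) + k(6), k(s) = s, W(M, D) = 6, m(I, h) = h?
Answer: 11092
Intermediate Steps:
L(H) = 5/(1 + 2*H²) (L(H) = 5/(-5 + ((H² + H*H) + 6)) = 5/(-5 + ((H² + H²) + 6)) = 5/(-5 + (2*H² + 6)) = 5/(-5 + (6 + 2*H²)) = 5/(1 + 2*H²))
p(y) = 2204 (p(y) = (70 + 6)*(15 + 14) = 76*29 = 2204)
p(L(0)) + 101*(51 + 37) = 2204 + 101*(51 + 37) = 2204 + 101*88 = 2204 + 8888 = 11092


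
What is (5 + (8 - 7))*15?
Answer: 90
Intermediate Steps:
(5 + (8 - 7))*15 = (5 + 1)*15 = 6*15 = 90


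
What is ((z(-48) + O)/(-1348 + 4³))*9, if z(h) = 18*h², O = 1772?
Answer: -32433/107 ≈ -303.11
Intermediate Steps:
((z(-48) + O)/(-1348 + 4³))*9 = ((18*(-48)² + 1772)/(-1348 + 4³))*9 = ((18*2304 + 1772)/(-1348 + 64))*9 = ((41472 + 1772)/(-1284))*9 = (43244*(-1/1284))*9 = -10811/321*9 = -32433/107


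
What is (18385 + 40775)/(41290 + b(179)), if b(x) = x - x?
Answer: 5916/4129 ≈ 1.4328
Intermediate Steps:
b(x) = 0
(18385 + 40775)/(41290 + b(179)) = (18385 + 40775)/(41290 + 0) = 59160/41290 = 59160*(1/41290) = 5916/4129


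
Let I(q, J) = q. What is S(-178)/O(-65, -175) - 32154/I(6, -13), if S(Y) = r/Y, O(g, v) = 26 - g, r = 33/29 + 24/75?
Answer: -8990526501/1677650 ≈ -5359.0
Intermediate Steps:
r = 1057/725 (r = 33*(1/29) + 24*(1/75) = 33/29 + 8/25 = 1057/725 ≈ 1.4579)
S(Y) = 1057/(725*Y)
S(-178)/O(-65, -175) - 32154/I(6, -13) = ((1057/725)/(-178))/(26 - 1*(-65)) - 32154/6 = ((1057/725)*(-1/178))/(26 + 65) - 32154*1/6 = -1057/129050/91 - 5359 = -1057/129050*1/91 - 5359 = -151/1677650 - 5359 = -8990526501/1677650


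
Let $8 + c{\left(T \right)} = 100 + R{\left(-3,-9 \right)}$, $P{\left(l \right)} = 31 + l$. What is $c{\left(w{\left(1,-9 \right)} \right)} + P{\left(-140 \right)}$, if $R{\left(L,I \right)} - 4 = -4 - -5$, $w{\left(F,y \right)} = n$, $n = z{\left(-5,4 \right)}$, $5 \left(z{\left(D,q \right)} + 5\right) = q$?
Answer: $-12$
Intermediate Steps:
$z{\left(D,q \right)} = -5 + \frac{q}{5}$
$n = - \frac{21}{5}$ ($n = -5 + \frac{1}{5} \cdot 4 = -5 + \frac{4}{5} = - \frac{21}{5} \approx -4.2$)
$w{\left(F,y \right)} = - \frac{21}{5}$
$R{\left(L,I \right)} = 5$ ($R{\left(L,I \right)} = 4 - -1 = 4 + \left(-4 + 5\right) = 4 + 1 = 5$)
$c{\left(T \right)} = 97$ ($c{\left(T \right)} = -8 + \left(100 + 5\right) = -8 + 105 = 97$)
$c{\left(w{\left(1,-9 \right)} \right)} + P{\left(-140 \right)} = 97 + \left(31 - 140\right) = 97 - 109 = -12$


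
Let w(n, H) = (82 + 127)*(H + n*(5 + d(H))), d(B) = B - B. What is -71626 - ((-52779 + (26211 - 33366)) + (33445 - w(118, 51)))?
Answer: 88832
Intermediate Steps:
d(B) = 0
w(n, H) = 209*H + 1045*n (w(n, H) = (82 + 127)*(H + n*(5 + 0)) = 209*(H + n*5) = 209*(H + 5*n) = 209*H + 1045*n)
-71626 - ((-52779 + (26211 - 33366)) + (33445 - w(118, 51))) = -71626 - ((-52779 + (26211 - 33366)) + (33445 - (209*51 + 1045*118))) = -71626 - ((-52779 - 7155) + (33445 - (10659 + 123310))) = -71626 - (-59934 + (33445 - 1*133969)) = -71626 - (-59934 + (33445 - 133969)) = -71626 - (-59934 - 100524) = -71626 - 1*(-160458) = -71626 + 160458 = 88832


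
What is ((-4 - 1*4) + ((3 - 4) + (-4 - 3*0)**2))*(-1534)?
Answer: -10738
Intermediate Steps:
((-4 - 1*4) + ((3 - 4) + (-4 - 3*0)**2))*(-1534) = ((-4 - 4) + (-1 + (-4 + 0)**2))*(-1534) = (-8 + (-1 + (-4)**2))*(-1534) = (-8 + (-1 + 16))*(-1534) = (-8 + 15)*(-1534) = 7*(-1534) = -10738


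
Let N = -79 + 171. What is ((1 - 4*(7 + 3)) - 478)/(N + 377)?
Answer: -517/469 ≈ -1.1023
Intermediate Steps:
N = 92
((1 - 4*(7 + 3)) - 478)/(N + 377) = ((1 - 4*(7 + 3)) - 478)/(92 + 377) = ((1 - 4*10) - 478)/469 = ((1 - 40) - 478)*(1/469) = (-39 - 478)*(1/469) = -517*1/469 = -517/469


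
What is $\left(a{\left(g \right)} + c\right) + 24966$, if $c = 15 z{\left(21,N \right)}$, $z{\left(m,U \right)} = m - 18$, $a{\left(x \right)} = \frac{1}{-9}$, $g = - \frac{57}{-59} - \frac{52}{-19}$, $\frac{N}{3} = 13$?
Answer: $\frac{225098}{9} \approx 25011.0$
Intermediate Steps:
$N = 39$ ($N = 3 \cdot 13 = 39$)
$g = \frac{4151}{1121}$ ($g = \left(-57\right) \left(- \frac{1}{59}\right) - - \frac{52}{19} = \frac{57}{59} + \frac{52}{19} = \frac{4151}{1121} \approx 3.7029$)
$a{\left(x \right)} = - \frac{1}{9}$
$z{\left(m,U \right)} = -18 + m$
$c = 45$ ($c = 15 \left(-18 + 21\right) = 15 \cdot 3 = 45$)
$\left(a{\left(g \right)} + c\right) + 24966 = \left(- \frac{1}{9} + 45\right) + 24966 = \frac{404}{9} + 24966 = \frac{225098}{9}$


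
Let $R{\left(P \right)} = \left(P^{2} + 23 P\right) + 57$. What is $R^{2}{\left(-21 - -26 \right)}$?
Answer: $38809$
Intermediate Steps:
$R{\left(P \right)} = 57 + P^{2} + 23 P$
$R^{2}{\left(-21 - -26 \right)} = \left(57 + \left(-21 - -26\right)^{2} + 23 \left(-21 - -26\right)\right)^{2} = \left(57 + \left(-21 + 26\right)^{2} + 23 \left(-21 + 26\right)\right)^{2} = \left(57 + 5^{2} + 23 \cdot 5\right)^{2} = \left(57 + 25 + 115\right)^{2} = 197^{2} = 38809$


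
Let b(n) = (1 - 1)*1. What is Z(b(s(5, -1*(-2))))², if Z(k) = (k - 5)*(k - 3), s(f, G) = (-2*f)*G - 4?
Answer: 225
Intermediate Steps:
s(f, G) = -4 - 2*G*f (s(f, G) = -2*G*f - 4 = -4 - 2*G*f)
b(n) = 0 (b(n) = 0*1 = 0)
Z(k) = (-5 + k)*(-3 + k)
Z(b(s(5, -1*(-2))))² = (15 + 0² - 8*0)² = (15 + 0 + 0)² = 15² = 225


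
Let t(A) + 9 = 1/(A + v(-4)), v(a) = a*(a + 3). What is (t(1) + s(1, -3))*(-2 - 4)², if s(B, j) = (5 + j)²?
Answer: -864/5 ≈ -172.80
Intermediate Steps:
v(a) = a*(3 + a)
t(A) = -9 + 1/(4 + A) (t(A) = -9 + 1/(A - 4*(3 - 4)) = -9 + 1/(A - 4*(-1)) = -9 + 1/(A + 4) = -9 + 1/(4 + A))
(t(1) + s(1, -3))*(-2 - 4)² = ((-35 - 9*1)/(4 + 1) + (5 - 3)²)*(-2 - 4)² = ((-35 - 9)/5 + 2²)*(-6)² = ((⅕)*(-44) + 4)*36 = (-44/5 + 4)*36 = -24/5*36 = -864/5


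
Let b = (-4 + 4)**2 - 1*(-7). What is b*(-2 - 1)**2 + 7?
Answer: 70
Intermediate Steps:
b = 7 (b = 0**2 + 7 = 0 + 7 = 7)
b*(-2 - 1)**2 + 7 = 7*(-2 - 1)**2 + 7 = 7*(-3)**2 + 7 = 7*9 + 7 = 63 + 7 = 70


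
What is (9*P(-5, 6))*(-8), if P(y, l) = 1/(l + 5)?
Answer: -72/11 ≈ -6.5455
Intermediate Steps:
P(y, l) = 1/(5 + l)
(9*P(-5, 6))*(-8) = (9/(5 + 6))*(-8) = (9/11)*(-8) = -72/11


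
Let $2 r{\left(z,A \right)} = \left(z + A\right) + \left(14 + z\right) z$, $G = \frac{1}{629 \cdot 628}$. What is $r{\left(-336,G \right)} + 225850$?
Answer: $\frac{221031334673}{790024} \approx 2.7978 \cdot 10^{5}$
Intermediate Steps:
$G = \frac{1}{395012}$ ($G = \frac{1}{629} \cdot \frac{1}{628} = \frac{1}{395012} \approx 2.5316 \cdot 10^{-6}$)
$r{\left(z,A \right)} = \frac{A}{2} + \frac{z}{2} + \frac{z \left(14 + z\right)}{2}$ ($r{\left(z,A \right)} = \frac{\left(z + A\right) + \left(14 + z\right) z}{2} = \frac{\left(A + z\right) + z \left(14 + z\right)}{2} = \frac{A + z + z \left(14 + z\right)}{2} = \frac{A}{2} + \frac{z}{2} + \frac{z \left(14 + z\right)}{2}$)
$r{\left(-336,G \right)} + 225850 = \left(\frac{1}{2} \cdot \frac{1}{395012} + \frac{\left(-336\right)^{2}}{2} + \frac{15}{2} \left(-336\right)\right) + 225850 = \left(\frac{1}{790024} + \frac{1}{2} \cdot 112896 - 2520\right) + 225850 = \left(\frac{1}{790024} + 56448 - 2520\right) + 225850 = \frac{42604414273}{790024} + 225850 = \frac{221031334673}{790024}$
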